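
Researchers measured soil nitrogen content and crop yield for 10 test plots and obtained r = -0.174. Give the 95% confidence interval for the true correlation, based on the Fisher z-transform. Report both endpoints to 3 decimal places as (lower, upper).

(-0.724, 0.512)

z_r = atanh(-0.174) = -0.175789;  SE = 1/√(n−3) = 1/√7 = 0.377964
z-limits: -0.175789 ± 1.960·0.377964 = -0.175789 ± 0.740809 = [-0.916598, 0.565020]
ρ-limits: (tanh -0.916598, tanh 0.565020) = (-0.724, 0.512)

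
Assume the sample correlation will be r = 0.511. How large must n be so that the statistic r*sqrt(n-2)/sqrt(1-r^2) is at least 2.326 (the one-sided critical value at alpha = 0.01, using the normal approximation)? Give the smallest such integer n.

Need r·√(n−2)/√(1−r²) ≥ 2.326
√(n−2) ≥ 2.326·√(1−0.261121) / 0.511 = 2.326·0.859581 / 0.511 = 3.9127
n−2 ≥ 15.3092  ⇒  n ≥ 17.3092
Smallest integer n = 18

18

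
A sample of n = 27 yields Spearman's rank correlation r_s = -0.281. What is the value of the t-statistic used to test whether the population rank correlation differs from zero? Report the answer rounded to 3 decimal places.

-1.464

1 − r_s² = 1 − 0.078961 = 0.921039;  √(1−r_s²) = 0.959708
√(n−2) = √25 = 5.000000
t = r_s·√(n−2)/√(1−r_s²) = -0.281 · 5.000000 / 0.959708 = -1.464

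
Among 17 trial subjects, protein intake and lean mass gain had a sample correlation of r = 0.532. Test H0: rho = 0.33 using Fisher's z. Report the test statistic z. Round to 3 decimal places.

Fisher z: atanh(0.532) = 0.592931, atanh(0.33) = 0.342828
z = (z_r − z_0)·√(n−3) = (0.592931 − 0.342828)·√14 = 0.250103 · 3.741657 = 0.936

0.936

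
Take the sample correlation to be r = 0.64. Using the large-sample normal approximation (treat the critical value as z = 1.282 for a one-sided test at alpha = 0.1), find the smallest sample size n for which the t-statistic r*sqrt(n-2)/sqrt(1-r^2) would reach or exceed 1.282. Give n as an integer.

r√(n−2)/√(1−r²) ≥ 1.282  ⇔  n−2 ≥ (1.282)²·(1−r²)/r²
(1−r²)/r² = (1−0.4096)/0.4096 = 1.4414
n ≥ 2 + 1.643524·1.4414 = 2 + 2.3690 = 4.3690
⌈4.3690⌉ = 5

5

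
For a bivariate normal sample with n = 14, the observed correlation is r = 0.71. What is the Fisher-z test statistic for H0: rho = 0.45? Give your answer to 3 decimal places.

Fisher z: atanh(0.71) = 0.887184, atanh(0.45) = 0.484700
z = (z_r − z_0)·√(n−3) = (0.887184 − 0.484700)·√11 = 0.402484 · 3.316625 = 1.335

1.335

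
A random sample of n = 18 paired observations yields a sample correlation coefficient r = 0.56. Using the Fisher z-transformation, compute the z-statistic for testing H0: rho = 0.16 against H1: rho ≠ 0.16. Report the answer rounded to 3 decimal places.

1.826

Fisher z: atanh(0.56) = 0.632833, atanh(0.16) = 0.161387
z = (z_r − z_0)·√(n−3) = (0.632833 − 0.161387)·√15 = 0.471446 · 3.872983 = 1.826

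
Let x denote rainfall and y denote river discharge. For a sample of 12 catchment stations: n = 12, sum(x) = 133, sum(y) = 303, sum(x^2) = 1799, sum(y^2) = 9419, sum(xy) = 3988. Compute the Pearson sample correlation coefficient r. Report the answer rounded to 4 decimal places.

0.8308

S_xy = nΣxy − ΣxΣy = 12·3988 − 133·303 = 47856 − 40299 = 7557
S_xx = nΣx² − (Σx)² = 12·1799 − 133² = 21588 − 17689 = 3899
S_yy = nΣy² − (Σy)² = 12·9419 − 303² = 113028 − 91809 = 21219
r = S_xy / √(S_xx·S_yy) = 7557 / √(3899·21219) = 7557 / √82732881 = 7557 / 9095.7617 = 0.8308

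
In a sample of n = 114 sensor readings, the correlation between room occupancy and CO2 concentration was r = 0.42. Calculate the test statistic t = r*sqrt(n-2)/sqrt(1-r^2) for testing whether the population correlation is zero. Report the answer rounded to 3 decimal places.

4.898

1 − r² = 1 − 0.1764 = 0.8236;  √(1−r²) = 0.907524
√(n−2) = √112 = 10.583005
t = r·√(n−2)/√(1−r²) = 0.42 · 10.583005 / 0.907524 = 4.898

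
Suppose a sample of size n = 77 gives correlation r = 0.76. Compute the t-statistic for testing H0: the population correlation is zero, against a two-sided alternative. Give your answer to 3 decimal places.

10.127

t = r·√(n−2) / √(1−r²) with r = 0.76, n = 77
  = 0.76·√75 / √(1 − 0.5776)
  = 0.76·8.660254 / 0.649923
  = 6.581793 / 0.649923 = 10.127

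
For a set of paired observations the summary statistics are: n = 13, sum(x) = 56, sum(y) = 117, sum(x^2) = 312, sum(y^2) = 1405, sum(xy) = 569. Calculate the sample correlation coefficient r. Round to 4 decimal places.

0.4118

Numerator: nΣxy − (Σx)(Σy) = 13·569 − (56)(117) = 845
Denominator: √[(nΣx²−(Σx)²)(nΣy²−(Σy)²)]
  nΣx²−(Σx)² = 13·312 − 3136 = 920;  nΣy²−(Σy)² = 13·1405 − 13689 = 4576
  √(920·4576) = √4209920 = 2051.8090
r = 845 / 2051.8090 = 0.4118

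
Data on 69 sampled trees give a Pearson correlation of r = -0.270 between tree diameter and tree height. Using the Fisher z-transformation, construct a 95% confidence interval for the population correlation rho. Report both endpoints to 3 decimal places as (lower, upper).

z_r = atanh(-0.270) = -0.276864;  SE = 1/√(n−3) = 1/√66 = 0.123091
z-limits: -0.276864 ± 1.960·0.123091 = -0.276864 ± 0.241258 = [-0.518122, -0.035606]
ρ-limits: (tanh -0.518122, tanh -0.035606) = (-0.476, -0.036)

(-0.476, -0.036)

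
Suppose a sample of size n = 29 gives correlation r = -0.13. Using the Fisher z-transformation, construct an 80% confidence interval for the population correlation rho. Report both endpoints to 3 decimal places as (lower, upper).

z_r = atanh(-0.13) = -0.130740;  SE = 1/√(n−3) = 1/√26 = 0.196116
z-limits: -0.130740 ± 1.282·0.196116 = -0.130740 ± 0.251421 = [-0.382161, 0.120681]
ρ-limits: (tanh -0.382161, tanh 0.120681) = (-0.365, 0.120)

(-0.365, 0.120)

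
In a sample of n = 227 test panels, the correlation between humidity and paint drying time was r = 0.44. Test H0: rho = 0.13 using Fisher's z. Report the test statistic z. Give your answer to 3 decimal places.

5.111

Fisher z: atanh(0.44) = 0.472231, atanh(0.13) = 0.130740
z = (z_r − z_0)·√(n−3) = (0.472231 − 0.130740)·√224 = 0.341491 · 14.966630 = 5.111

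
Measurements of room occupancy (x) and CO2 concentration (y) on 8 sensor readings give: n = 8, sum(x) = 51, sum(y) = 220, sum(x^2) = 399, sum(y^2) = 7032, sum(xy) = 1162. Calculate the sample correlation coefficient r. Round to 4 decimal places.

S_xy = nΣxy − ΣxΣy = 8·1162 − 51·220 = 9296 − 11220 = -1924
S_xx = nΣx² − (Σx)² = 8·399 − 51² = 3192 − 2601 = 591
S_yy = nΣy² − (Σy)² = 8·7032 − 220² = 56256 − 48400 = 7856
r = S_xy / √(S_xx·S_yy) = -1924 / √(591·7856) = -1924 / √4642896 = -1924 / 2154.7380 = -0.8929

-0.8929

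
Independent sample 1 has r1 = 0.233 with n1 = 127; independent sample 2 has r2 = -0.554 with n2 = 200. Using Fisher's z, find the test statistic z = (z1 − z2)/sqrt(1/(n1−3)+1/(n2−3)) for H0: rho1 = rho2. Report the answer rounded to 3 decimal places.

7.515

Fisher z-transforms: z1 = atanh(0.233) = 0.237359, z2 = atanh(-0.554) = -0.624134; difference d = 0.861493
Var(d) = 1/124 + 1/197 = 0.0080645 + 0.0050761 = 0.0131406
z = d/√Var(d) = 0.861493 / √0.0131406 = 0.861493 / 0.114632 = 7.515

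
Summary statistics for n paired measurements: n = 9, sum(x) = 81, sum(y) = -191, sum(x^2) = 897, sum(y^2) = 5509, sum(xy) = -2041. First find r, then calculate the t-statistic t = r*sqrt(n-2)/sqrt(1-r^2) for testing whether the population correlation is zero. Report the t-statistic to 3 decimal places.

Numerator: nΣxy − (Σx)(Σy) = 9·(-2041) − (81)(-191) = -2898
Denominator: √[(nΣx²−(Σx)²)(nΣy²−(Σy)²)]
  nΣx²−(Σx)² = 9·897 − 6561 = 1512;  nΣy²−(Σy)² = 9·5509 − 36481 = 13100
  √(1512·13100) = √19807200 = 4450.5281
r = -2898 / 4450.5281 = -0.6512
t = r·√(n−2)/√(1−r²) = -0.6512·√7 / √(1−0.424061) = -1.722913 / 0.758906 = -2.270

-2.270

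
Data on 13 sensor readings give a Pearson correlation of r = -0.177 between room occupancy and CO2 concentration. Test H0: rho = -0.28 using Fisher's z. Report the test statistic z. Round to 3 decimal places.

0.344

Fisher z: atanh(-0.177) = -0.178884, atanh(-0.28) = -0.287682
z = (z_r − z_0)·√(n−3) = (-0.178884 − (-0.287682))·√10 = 0.108798 · 3.162278 = 0.344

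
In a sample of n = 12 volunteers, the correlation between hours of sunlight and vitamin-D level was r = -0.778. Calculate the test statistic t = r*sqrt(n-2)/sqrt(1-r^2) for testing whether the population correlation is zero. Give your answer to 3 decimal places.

t = r·√(n−2) / √(1−r²) with r = -0.778, n = 12
  = -0.778·√10 / √(1 − 0.605284)
  = -0.778·3.162278 / 0.628264
  = -2.460252 / 0.628264 = -3.916

-3.916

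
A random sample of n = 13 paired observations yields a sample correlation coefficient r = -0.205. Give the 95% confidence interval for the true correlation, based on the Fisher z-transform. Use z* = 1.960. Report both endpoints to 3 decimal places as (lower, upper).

Fisher z: z_r = atanh(r) = ½·ln((1+(-0.205))/(1−(-0.205))) = -0.207946
SE(z) = 1/√(n−3) = 1/√10 = 0.316228
95% ⇒ z* = 1.960; margin = 1.960·0.316228 = 0.619807
CI on z-scale: (-0.827753, 0.411861)
Back-transform: tanh(-0.827753) = -0.679268, tanh(0.411861) = 0.390052

(-0.679, 0.390)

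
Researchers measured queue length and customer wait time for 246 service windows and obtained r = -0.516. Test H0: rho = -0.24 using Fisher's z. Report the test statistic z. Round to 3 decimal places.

-5.083

z_r = atanh(-0.516) = -0.570873,  z_0 = atanh(-0.24) = -0.244774
SE = 1/√(n−3) = 1/√243 = 0.064150
z = (z_r − z_0)/SE = (-0.570873 − (-0.244774)) / 0.064150 = -0.326099 / 0.064150 = -5.083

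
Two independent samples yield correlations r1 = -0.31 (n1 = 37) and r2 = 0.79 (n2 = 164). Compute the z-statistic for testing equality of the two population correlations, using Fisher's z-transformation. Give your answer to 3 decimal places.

z1 = atanh(-0.31) = -0.320545,  z2 = atanh(0.79) = 1.071432
SE = √(1/(n1−3) + 1/(n2−3)) = √(1/34 + 1/161) = √(0.0294118 + 0.0062112) = √0.0356230 = 0.188741
z = (z1 − z2)/SE = (-0.320545 − 1.071432) / 0.188741 = -1.391977 / 0.188741 = -7.375

-7.375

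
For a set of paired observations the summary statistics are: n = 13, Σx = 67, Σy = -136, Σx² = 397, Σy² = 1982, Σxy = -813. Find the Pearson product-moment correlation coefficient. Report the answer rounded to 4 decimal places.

Numerator: nΣxy − (Σx)(Σy) = 13·(-813) − (67)(-136) = -1457
Denominator: √[(nΣx²−(Σx)²)(nΣy²−(Σy)²)]
  nΣx²−(Σx)² = 13·397 − 4489 = 672;  nΣy²−(Σy)² = 13·1982 − 18496 = 7270
  √(672·7270) = √4885440 = 2210.3031
r = -1457 / 2210.3031 = -0.6592

-0.6592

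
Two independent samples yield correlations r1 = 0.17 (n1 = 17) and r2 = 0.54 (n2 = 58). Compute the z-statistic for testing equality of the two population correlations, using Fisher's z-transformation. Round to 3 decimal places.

Fisher z-transforms: z1 = atanh(0.17) = 0.171667, z2 = atanh(0.54) = 0.604156; difference d = -0.432489
Var(d) = 1/14 + 1/55 = 0.0714286 + 0.0181818 = 0.0896104
z = d/√Var(d) = -0.432489 / √0.0896104 = -0.432489 / 0.299350 = -1.445

-1.445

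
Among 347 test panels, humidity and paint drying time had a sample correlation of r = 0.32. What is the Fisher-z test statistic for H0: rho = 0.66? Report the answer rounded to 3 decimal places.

Fisher z: atanh(0.32) = 0.331647, atanh(0.66) = 0.792814
z = (z_r − z_0)·√(n−3) = (0.331647 − 0.792814)·√344 = -0.461167 · 18.547237 = -8.553

-8.553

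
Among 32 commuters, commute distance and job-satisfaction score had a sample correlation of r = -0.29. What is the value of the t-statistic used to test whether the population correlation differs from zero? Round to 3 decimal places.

-1.660

1 − r² = 1 − 0.0841 = 0.9159;  √(1−r²) = 0.957027
√(n−2) = √30 = 5.477226
t = r·√(n−2)/√(1−r²) = -0.29 · 5.477226 / 0.957027 = -1.660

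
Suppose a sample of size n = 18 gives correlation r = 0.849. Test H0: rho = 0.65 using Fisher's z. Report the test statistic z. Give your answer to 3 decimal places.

1.848

Fisher z: atanh(0.849) = 1.252560, atanh(0.65) = 0.775299
z = (z_r − z_0)·√(n−3) = (1.252560 − 0.775299)·√15 = 0.477261 · 3.872983 = 1.848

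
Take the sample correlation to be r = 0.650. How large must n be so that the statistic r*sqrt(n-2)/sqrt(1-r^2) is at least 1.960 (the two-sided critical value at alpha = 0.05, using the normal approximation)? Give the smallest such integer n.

Need r·√(n−2)/√(1−r²) ≥ 1.960
√(n−2) ≥ 1.960·√(1−0.422500) / 0.650 = 1.960·0.759934 / 0.650 = 2.2915
n−2 ≥ 5.2510  ⇒  n ≥ 7.2510
Smallest integer n = 8

8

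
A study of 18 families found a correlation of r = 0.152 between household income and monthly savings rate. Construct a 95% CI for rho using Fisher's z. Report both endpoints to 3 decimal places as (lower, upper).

(-0.339, 0.578)

z_r = atanh(0.152) = 0.153187;  SE = 1/√(n−3) = 1/√15 = 0.258199
z-limits: 0.153187 ± 1.960·0.258199 = 0.153187 ± 0.506070 = [-0.352883, 0.659257]
ρ-limits: (tanh -0.352883, tanh 0.659257) = (-0.339, 0.578)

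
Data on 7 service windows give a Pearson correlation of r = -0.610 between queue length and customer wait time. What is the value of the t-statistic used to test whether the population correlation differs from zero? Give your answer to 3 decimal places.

1 − r² = 1 − 0.372100 = 0.627900;  √(1−r²) = 0.792401
√(n−2) = √5 = 2.236068
t = r·√(n−2)/√(1−r²) = -0.610 · 2.236068 / 0.792401 = -1.721

-1.721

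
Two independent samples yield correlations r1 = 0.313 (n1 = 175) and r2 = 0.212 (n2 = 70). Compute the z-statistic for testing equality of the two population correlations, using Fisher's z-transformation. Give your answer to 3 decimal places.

0.754

z1 = atanh(0.313) = 0.323868,  z2 = atanh(0.212) = 0.215265
SE = √(1/(n1−3) + 1/(n2−3)) = √(1/172 + 1/67) = √(0.0058140 + 0.0149254) = √0.0207394 = 0.144012
z = (z1 − z2)/SE = (0.323868 − 0.215265) / 0.144012 = 0.108603 / 0.144012 = 0.754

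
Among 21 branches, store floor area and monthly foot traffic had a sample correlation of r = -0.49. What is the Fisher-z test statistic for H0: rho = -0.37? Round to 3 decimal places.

-0.626

z_r = atanh(-0.49) = -0.536060,  z_0 = atanh(-0.37) = -0.388423
SE = 1/√(n−3) = 1/√18 = 0.235702
z = (z_r − z_0)/SE = (-0.536060 − (-0.388423)) / 0.235702 = -0.147637 / 0.235702 = -0.626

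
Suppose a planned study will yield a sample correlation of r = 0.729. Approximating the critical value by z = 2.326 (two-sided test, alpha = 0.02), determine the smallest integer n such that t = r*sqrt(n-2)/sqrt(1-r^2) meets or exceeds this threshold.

Need r·√(n−2)/√(1−r²) ≥ 2.326
√(n−2) ≥ 2.326·√(1−0.531441) / 0.729 = 2.326·0.684514 / 0.729 = 2.1841
n−2 ≥ 4.7703  ⇒  n ≥ 6.7703
Smallest integer n = 7

7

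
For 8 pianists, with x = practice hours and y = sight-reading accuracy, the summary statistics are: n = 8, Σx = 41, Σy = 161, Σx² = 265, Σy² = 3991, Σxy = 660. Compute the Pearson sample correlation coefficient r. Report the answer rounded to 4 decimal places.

S_xy = nΣxy − ΣxΣy = 8·660 − 41·161 = 5280 − 6601 = -1321
S_xx = nΣx² − (Σx)² = 8·265 − 41² = 2120 − 1681 = 439
S_yy = nΣy² − (Σy)² = 8·3991 − 161² = 31928 − 25921 = 6007
r = S_xy / √(S_xx·S_yy) = -1321 / √(439·6007) = -1321 / √2637073 = -1321 / 1623.9067 = -0.8135

-0.8135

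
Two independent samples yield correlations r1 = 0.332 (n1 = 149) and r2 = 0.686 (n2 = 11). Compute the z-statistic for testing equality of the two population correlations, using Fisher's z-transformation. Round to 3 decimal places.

-1.364

z1 = atanh(0.332) = 0.345074,  z2 = atanh(0.686) = 0.840361
SE = √(1/(n1−3) + 1/(n2−3)) = √(1/146 + 1/8) = √(0.0068493 + 0.1250000) = √0.1318493 = 0.363111
z = (z1 − z2)/SE = (0.345074 − 0.840361) / 0.363111 = -0.495287 / 0.363111 = -1.364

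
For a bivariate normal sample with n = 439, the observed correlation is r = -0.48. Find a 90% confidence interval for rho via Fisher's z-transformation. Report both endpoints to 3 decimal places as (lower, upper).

Fisher z: z_r = atanh(r) = ½·ln((1+(-0.48))/(1−(-0.48))) = -0.522984
SE(z) = 1/√(n−3) = 1/√436 = 0.047891
90% ⇒ z* = 1.645; margin = 1.645·0.047891 = 0.078781
CI on z-scale: (-0.601765, -0.444203)
Back-transform: tanh(-0.601765) = -0.538304, tanh(-0.444203) = -0.417122

(-0.538, -0.417)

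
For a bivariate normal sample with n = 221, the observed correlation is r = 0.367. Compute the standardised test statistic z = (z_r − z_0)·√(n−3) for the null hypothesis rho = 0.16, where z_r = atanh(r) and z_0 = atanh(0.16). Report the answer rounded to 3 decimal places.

3.301

Fisher z: atanh(0.367) = 0.384952, atanh(0.16) = 0.161387
z = (z_r − z_0)·√(n−3) = (0.384952 − 0.161387)·√218 = 0.223565 · 14.764823 = 3.301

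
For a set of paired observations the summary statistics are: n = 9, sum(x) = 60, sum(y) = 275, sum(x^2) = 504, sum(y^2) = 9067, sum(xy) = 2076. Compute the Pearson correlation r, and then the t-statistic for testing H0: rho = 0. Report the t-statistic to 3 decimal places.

S_xy = nΣxy − ΣxΣy = 9·2076 − 60·275 = 18684 − 16500 = 2184
S_xx = nΣx² − (Σx)² = 9·504 − 60² = 4536 − 3600 = 936
S_yy = nΣy² − (Σy)² = 9·9067 − 275² = 81603 − 75625 = 5978
r = S_xy / √(S_xx·S_yy) = 2184 / √(936·5978) = 2184 / √5595408 = 2184 / 2365.4615 = 0.9233
t = r·√(n−2)/√(1−r²) = 0.9233·√7 / √(1−0.852483) = 2.442822 / 0.384079 = 6.360

6.360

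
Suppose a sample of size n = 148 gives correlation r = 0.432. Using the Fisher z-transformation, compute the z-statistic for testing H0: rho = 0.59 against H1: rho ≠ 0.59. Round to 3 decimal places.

z_r = atanh(0.432) = 0.462353,  z_0 = atanh(0.59) = 0.677666
SE = 1/√(n−3) = 1/√145 = 0.083045
z = (z_r − z_0)/SE = (0.462353 − 0.677666) / 0.083045 = -0.215313 / 0.083045 = -2.593

-2.593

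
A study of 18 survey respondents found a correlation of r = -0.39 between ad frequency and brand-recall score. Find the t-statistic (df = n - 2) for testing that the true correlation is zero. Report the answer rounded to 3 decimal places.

-1.694

1 − r² = 1 − 0.1521 = 0.8479;  √(1−r²) = 0.920815
√(n−2) = √16 = 4.000000
t = r·√(n−2)/√(1−r²) = -0.39 · 4.000000 / 0.920815 = -1.694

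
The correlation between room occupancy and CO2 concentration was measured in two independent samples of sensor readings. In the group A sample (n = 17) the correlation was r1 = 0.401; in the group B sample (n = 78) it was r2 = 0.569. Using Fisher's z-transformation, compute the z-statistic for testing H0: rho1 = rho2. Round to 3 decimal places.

-0.760

Fisher z-transforms: z1 = atanh(0.401) = 0.424840, z2 = atanh(0.569) = 0.646043; difference d = -0.221203
Var(d) = 1/14 + 1/75 = 0.0714286 + 0.0133333 = 0.0847619
z = d/√Var(d) = -0.221203 / √0.0847619 = -0.221203 / 0.291139 = -0.760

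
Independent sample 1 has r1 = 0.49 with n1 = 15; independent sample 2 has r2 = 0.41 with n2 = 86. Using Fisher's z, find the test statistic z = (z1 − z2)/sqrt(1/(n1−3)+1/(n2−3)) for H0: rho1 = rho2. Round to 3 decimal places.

z1 = atanh(0.49) = 0.536060,  z2 = atanh(0.41) = 0.435611
SE = √(1/(n1−3) + 1/(n2−3)) = √(1/12 + 1/83) = √(0.0833333 + 0.0120482) = √0.0953815 = 0.308839
z = (z1 − z2)/SE = (0.536060 − 0.435611) / 0.308839 = 0.100449 / 0.308839 = 0.325

0.325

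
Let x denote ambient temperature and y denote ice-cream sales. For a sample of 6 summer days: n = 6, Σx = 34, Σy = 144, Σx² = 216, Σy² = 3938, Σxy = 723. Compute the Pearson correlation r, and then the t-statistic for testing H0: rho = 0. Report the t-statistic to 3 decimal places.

-3.649

Numerator: nΣxy − (Σx)(Σy) = 6·723 − (34)(144) = -558
Denominator: √[(nΣx²−(Σx)²)(nΣy²−(Σy)²)]
  nΣx²−(Σx)² = 6·216 − 1156 = 140;  nΣy²−(Σy)² = 6·3938 − 20736 = 2892
  √(140·2892) = √404880 = 636.3018
r = -558 / 636.3018 = -0.8769
t = r·√(n−2)/√(1−r²) = -0.8769·√4 / √(1−0.768954) = -1.753800 / 0.480672 = -3.649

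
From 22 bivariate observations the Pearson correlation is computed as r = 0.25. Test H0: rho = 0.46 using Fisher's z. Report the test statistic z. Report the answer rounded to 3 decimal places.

z_r = atanh(0.25) = 0.255413,  z_0 = atanh(0.46) = 0.497311
SE = 1/√(n−3) = 1/√19 = 0.229416
z = (z_r − z_0)/SE = (0.255413 − 0.497311) / 0.229416 = -0.241898 / 0.229416 = -1.054

-1.054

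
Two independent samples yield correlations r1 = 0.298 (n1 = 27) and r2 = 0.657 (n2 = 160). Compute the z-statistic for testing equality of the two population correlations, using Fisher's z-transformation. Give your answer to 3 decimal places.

-2.191

Fisher z-transforms: z1 = atanh(0.298) = 0.307323, z2 = atanh(0.657) = 0.787517; difference d = -0.480194
Var(d) = 1/24 + 1/157 = 0.0416667 + 0.0063694 = 0.0480361
z = d/√Var(d) = -0.480194 / √0.0480361 = -0.480194 / 0.219171 = -2.191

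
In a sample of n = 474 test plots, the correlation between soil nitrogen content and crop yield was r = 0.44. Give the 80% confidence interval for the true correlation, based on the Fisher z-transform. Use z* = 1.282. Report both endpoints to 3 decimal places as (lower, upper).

(0.391, 0.486)

z_r = atanh(0.44) = 0.472231;  SE = 1/√(n−3) = 1/√471 = 0.046078
z-limits: 0.472231 ± 1.282·0.046078 = 0.472231 ± 0.059072 = [0.413159, 0.531303]
ρ-limits: (tanh 0.413159, tanh 0.531303) = (0.391, 0.486)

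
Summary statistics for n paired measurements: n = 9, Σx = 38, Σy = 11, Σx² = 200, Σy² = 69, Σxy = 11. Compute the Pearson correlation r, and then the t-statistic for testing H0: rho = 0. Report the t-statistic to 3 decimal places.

Numerator: nΣxy − (Σx)(Σy) = 9·11 − (38)(11) = -319
Denominator: √[(nΣx²−(Σx)²)(nΣy²−(Σy)²)]
  nΣx²−(Σx)² = 9·200 − 1444 = 356;  nΣy²−(Σy)² = 9·69 − 121 = 500
  √(356·500) = √178000 = 421.9005
r = -319 / 421.9005 = -0.7561
t = r·√(n−2)/√(1−r²) = -0.7561·√7 / √(1−0.571687) = -2.000453 / 0.654456 = -3.057

-3.057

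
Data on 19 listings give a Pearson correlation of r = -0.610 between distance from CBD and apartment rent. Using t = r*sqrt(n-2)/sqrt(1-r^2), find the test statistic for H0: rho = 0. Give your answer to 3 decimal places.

t = r·√(n−2) / √(1−r²) with r = -0.610, n = 19
  = -0.610·√17 / √(1 − 0.372100)
  = -0.610·4.123106 / 0.792401
  = -2.515095 / 0.792401 = -3.174

-3.174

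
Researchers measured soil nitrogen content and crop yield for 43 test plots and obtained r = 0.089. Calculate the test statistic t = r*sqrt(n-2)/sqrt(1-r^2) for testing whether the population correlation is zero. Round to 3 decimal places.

1 − r² = 1 − 0.007921 = 0.992079;  √(1−r²) = 0.996032
√(n−2) = √41 = 6.403124
t = r·√(n−2)/√(1−r²) = 0.089 · 6.403124 / 0.996032 = 0.572

0.572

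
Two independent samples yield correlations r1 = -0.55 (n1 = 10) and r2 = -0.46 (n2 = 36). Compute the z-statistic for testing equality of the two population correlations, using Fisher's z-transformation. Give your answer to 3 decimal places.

-0.291

z1 = atanh(-0.55) = -0.618381,  z2 = atanh(-0.46) = -0.497311
SE = √(1/(n1−3) + 1/(n2−3)) = √(1/7 + 1/33) = √(0.1428571 + 0.0303030) = √0.1731601 = 0.416125
z = (z1 − z2)/SE = (-0.618381 − (-0.497311)) / 0.416125 = -0.121070 / 0.416125 = -0.291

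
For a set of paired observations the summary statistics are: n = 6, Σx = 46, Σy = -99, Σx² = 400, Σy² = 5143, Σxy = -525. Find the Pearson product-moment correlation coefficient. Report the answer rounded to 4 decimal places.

0.5741

Numerator: nΣxy − (Σx)(Σy) = 6·(-525) − (46)(-99) = 1404
Denominator: √[(nΣx²−(Σx)²)(nΣy²−(Σy)²)]
  nΣx²−(Σx)² = 6·400 − 2116 = 284;  nΣy²−(Σy)² = 6·5143 − 9801 = 21057
  √(284·21057) = √5980188 = 2445.4423
r = 1404 / 2445.4423 = 0.5741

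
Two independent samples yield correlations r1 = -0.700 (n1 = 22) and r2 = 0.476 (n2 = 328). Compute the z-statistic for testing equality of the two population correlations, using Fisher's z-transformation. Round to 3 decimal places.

z1 = atanh(-0.700) = -0.867301,  z2 = atanh(0.476) = 0.517800
SE = √(1/(n1−3) + 1/(n2−3)) = √(1/19 + 1/325) = √(0.0526316 + 0.0030769) = √0.0557085 = 0.236026
z = (z1 − z2)/SE = (-0.867301 − 0.517800) / 0.236026 = -1.385101 / 0.236026 = -5.868

-5.868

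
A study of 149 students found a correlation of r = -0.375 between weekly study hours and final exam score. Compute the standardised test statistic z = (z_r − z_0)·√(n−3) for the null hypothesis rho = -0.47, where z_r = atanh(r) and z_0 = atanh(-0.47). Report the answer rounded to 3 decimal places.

1.400

z_r = atanh(-0.375) = -0.394229,  z_0 = atanh(-0.47) = -0.510070
SE = 1/√(n−3) = 1/√146 = 0.082761
z = (z_r − z_0)/SE = (-0.394229 − (-0.510070)) / 0.082761 = 0.115841 / 0.082761 = 1.400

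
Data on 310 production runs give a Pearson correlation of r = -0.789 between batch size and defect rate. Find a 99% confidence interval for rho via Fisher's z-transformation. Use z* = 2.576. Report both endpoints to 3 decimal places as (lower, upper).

Fisher z: z_r = atanh(r) = ½·ln((1+(-0.789))/(1−(-0.789))) = -1.068777
SE(z) = 1/√(n−3) = 1/√307 = 0.057073
99% ⇒ z* = 2.576; margin = 2.576·0.057073 = 0.147020
CI on z-scale: (-1.215797, -0.921757)
Back-transform: tanh(-1.215797) = -0.838410, tanh(-0.921757) = -0.726728

(-0.838, -0.727)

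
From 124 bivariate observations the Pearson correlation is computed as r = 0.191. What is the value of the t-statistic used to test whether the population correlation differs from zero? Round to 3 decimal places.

2.149

t = r·√(n−2) / √(1−r²) with r = 0.191, n = 124
  = 0.191·√122 / √(1 − 0.036481)
  = 0.191·11.045361 / 0.981590
  = 2.109664 / 0.981590 = 2.149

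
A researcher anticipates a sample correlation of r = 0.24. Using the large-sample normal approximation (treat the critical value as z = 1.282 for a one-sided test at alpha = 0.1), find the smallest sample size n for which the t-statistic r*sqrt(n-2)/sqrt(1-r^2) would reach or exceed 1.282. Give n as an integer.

r√(n−2)/√(1−r²) ≥ 1.282  ⇔  n−2 ≥ (1.282)²·(1−r²)/r²
(1−r²)/r² = (1−0.0576)/0.0576 = 16.3611
n ≥ 2 + 1.643524·16.3611 = 2 + 26.8899 = 28.8899
⌈28.8899⌉ = 29

29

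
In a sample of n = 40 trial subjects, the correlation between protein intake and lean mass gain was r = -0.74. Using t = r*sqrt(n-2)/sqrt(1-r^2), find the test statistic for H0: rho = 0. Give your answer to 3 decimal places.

-6.782

1 − r² = 1 − 0.5476 = 0.4524;  √(1−r²) = 0.672607
√(n−2) = √38 = 6.164414
t = r·√(n−2)/√(1−r²) = -0.74 · 6.164414 / 0.672607 = -6.782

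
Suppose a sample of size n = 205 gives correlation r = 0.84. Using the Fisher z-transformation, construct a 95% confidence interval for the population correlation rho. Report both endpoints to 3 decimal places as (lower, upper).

z_r = atanh(0.84) = 1.221174;  SE = 1/√(n−3) = 1/√202 = 0.070360
z-limits: 1.221174 ± 1.960·0.070360 = 1.221174 ± 0.137906 = [1.083268, 1.359080]
ρ-limits: (tanh 1.083268, tanh 1.359080) = (0.794, 0.876)

(0.794, 0.876)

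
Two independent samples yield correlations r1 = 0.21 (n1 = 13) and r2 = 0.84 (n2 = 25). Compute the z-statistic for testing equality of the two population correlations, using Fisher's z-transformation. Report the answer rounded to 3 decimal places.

-2.643

Fisher z-transforms: z1 = atanh(0.21) = 0.213171, z2 = atanh(0.84) = 1.221174; difference d = -1.008003
Var(d) = 1/10 + 1/22 = 0.1000000 + 0.0454545 = 0.1454545
z = d/√Var(d) = -1.008003 / √0.1454545 = -1.008003 / 0.381385 = -2.643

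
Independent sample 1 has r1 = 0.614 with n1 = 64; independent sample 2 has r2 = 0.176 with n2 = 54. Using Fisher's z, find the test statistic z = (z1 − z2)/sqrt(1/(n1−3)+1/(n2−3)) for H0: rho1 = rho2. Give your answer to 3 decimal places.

Fisher z-transforms: z1 = atanh(0.614) = 0.715317, z2 = atanh(0.176) = 0.177852; difference d = 0.537465
Var(d) = 1/61 + 1/51 = 0.0163934 + 0.0196078 = 0.0360012
z = d/√Var(d) = 0.537465 / √0.0360012 = 0.537465 / 0.189740 = 2.833

2.833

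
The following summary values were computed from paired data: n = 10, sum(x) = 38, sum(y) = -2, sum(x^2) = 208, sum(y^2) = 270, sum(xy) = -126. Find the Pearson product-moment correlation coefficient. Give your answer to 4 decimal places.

-0.9042

Numerator: nΣxy − (Σx)(Σy) = 10·(-126) − (38)(-2) = -1184
Denominator: √[(nΣx²−(Σx)²)(nΣy²−(Σy)²)]
  nΣx²−(Σx)² = 10·208 − 1444 = 636;  nΣy²−(Σy)² = 10·270 − 4 = 2696
  √(636·2696) = √1714656 = 1309.4487
r = -1184 / 1309.4487 = -0.9042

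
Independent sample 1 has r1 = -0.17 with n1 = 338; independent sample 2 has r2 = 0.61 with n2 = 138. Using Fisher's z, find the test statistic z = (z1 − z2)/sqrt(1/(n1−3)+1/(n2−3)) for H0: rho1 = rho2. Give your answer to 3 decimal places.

-8.638

Fisher z-transforms: z1 = atanh(-0.17) = -0.171667, z2 = atanh(0.61) = 0.708921; difference d = -0.880588
Var(d) = 1/335 + 1/135 = 0.0029851 + 0.0074074 = 0.0103925
z = d/√Var(d) = -0.880588 / √0.0103925 = -0.880588 / 0.101944 = -8.638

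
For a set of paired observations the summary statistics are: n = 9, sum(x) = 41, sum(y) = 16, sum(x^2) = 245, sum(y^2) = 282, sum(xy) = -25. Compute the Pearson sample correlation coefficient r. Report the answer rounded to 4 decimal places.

-0.8057

S_xy = nΣxy − ΣxΣy = 9·(-25) − 41·16 = -225 − 656 = -881
S_xx = nΣx² − (Σx)² = 9·245 − 41² = 2205 − 1681 = 524
S_yy = nΣy² − (Σy)² = 9·282 − 16² = 2538 − 256 = 2282
r = S_xy / √(S_xx·S_yy) = -881 / √(524·2282) = -881 / √1195768 = -881 / 1093.5118 = -0.8057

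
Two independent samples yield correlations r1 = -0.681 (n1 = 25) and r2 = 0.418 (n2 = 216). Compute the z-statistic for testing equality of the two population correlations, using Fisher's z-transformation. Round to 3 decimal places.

Fisher z-transforms: z1 = atanh(-0.681) = -0.830977, z2 = atanh(0.418) = 0.445266; difference d = -1.276243
Var(d) = 1/22 + 1/213 = 0.0454545 + 0.0046948 = 0.0501493
z = d/√Var(d) = -1.276243 / √0.0501493 = -1.276243 / 0.223940 = -5.699

-5.699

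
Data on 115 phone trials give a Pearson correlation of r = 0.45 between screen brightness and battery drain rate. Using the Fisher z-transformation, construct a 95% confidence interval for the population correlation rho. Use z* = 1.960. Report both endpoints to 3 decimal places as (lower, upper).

(0.291, 0.585)

z_r = atanh(0.45) = 0.484700;  SE = 1/√(n−3) = 1/√112 = 0.094491
z-limits: 0.484700 ± 1.960·0.094491 = 0.484700 ± 0.185202 = [0.299498, 0.669902]
ρ-limits: (tanh 0.299498, tanh 0.669902) = (0.291, 0.585)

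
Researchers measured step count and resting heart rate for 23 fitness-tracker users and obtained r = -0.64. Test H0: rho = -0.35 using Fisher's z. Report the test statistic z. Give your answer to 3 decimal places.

z_r = atanh(-0.64) = -0.758174,  z_0 = atanh(-0.35) = -0.365444
SE = 1/√(n−3) = 1/√20 = 0.223607
z = (z_r − z_0)/SE = (-0.758174 − (-0.365444)) / 0.223607 = -0.392730 / 0.223607 = -1.756

-1.756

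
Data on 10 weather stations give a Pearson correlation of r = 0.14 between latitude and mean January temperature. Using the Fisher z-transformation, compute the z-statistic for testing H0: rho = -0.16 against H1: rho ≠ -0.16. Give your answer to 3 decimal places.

Fisher z: atanh(0.14) = 0.140926, atanh(-0.16) = -0.161387
z = (z_r − z_0)·√(n−3) = (0.140926 − (-0.161387))·√7 = 0.302313 · 2.645751 = 0.800

0.800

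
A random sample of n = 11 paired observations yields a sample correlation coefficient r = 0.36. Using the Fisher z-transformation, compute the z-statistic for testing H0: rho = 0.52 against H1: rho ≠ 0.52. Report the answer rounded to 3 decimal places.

z_r = atanh(0.36) = 0.376886,  z_0 = atanh(0.52) = 0.576340
SE = 1/√(n−3) = 1/√8 = 0.353553
z = (z_r − z_0)/SE = (0.376886 − 0.576340) / 0.353553 = -0.199454 / 0.353553 = -0.564

-0.564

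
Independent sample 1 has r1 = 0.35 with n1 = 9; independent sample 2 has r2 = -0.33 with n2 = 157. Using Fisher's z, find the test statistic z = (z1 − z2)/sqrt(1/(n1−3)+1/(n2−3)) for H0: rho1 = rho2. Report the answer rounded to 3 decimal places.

Fisher z-transforms: z1 = atanh(0.35) = 0.365444, z2 = atanh(-0.33) = -0.342828; difference d = 0.708272
Var(d) = 1/6 + 1/154 = 0.1666667 + 0.0064935 = 0.1731602
z = d/√Var(d) = 0.708272 / √0.1731602 = 0.708272 / 0.416125 = 1.702

1.702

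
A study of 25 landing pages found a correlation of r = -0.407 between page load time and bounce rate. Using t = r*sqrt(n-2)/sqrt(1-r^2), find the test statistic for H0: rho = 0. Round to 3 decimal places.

t = r·√(n−2) / √(1−r²) with r = -0.407, n = 25
  = -0.407·√23 / √(1 − 0.165649)
  = -0.407·4.795832 / 0.913428
  = -1.951904 / 0.913428 = -2.137

-2.137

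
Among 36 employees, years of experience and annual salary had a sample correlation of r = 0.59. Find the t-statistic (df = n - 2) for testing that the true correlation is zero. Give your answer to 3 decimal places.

t = r·√(n−2) / √(1−r²) with r = 0.59, n = 36
  = 0.59·√34 / √(1 − 0.3481)
  = 0.59·5.830952 / 0.807403
  = 3.440262 / 0.807403 = 4.261

4.261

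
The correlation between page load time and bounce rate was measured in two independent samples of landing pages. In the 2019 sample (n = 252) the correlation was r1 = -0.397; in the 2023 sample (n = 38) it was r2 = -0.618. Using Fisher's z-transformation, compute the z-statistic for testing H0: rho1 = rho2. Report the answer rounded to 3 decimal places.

Fisher z-transforms: z1 = atanh(-0.397) = -0.420083, z2 = atanh(-0.618) = -0.721763; difference d = 0.301680
Var(d) = 1/249 + 1/35 = 0.0040161 + 0.0285714 = 0.0325875
z = d/√Var(d) = 0.301680 / √0.0325875 = 0.301680 / 0.180520 = 1.671

1.671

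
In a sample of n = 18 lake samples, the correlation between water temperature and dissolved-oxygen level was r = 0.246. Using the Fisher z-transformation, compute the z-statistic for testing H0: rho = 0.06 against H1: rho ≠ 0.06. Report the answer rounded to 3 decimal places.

0.740

z_r = atanh(0.246) = 0.251151,  z_0 = atanh(0.06) = 0.060072
SE = 1/√(n−3) = 1/√15 = 0.258199
z = (z_r − z_0)/SE = (0.251151 − 0.060072) / 0.258199 = 0.191079 / 0.258199 = 0.740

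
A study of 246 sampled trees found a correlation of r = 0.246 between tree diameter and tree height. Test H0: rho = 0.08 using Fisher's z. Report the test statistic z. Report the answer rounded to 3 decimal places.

2.665

z_r = atanh(0.246) = 0.251151,  z_0 = atanh(0.08) = 0.080171
SE = 1/√(n−3) = 1/√243 = 0.064150
z = (z_r − z_0)/SE = (0.251151 − 0.080171) / 0.064150 = 0.170980 / 0.064150 = 2.665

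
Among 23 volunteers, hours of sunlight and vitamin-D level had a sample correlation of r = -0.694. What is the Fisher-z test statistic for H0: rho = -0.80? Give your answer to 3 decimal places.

Fisher z: atanh(-0.694) = -0.855631, atanh(-0.80) = -1.098612
z = (z_r − z_0)·√(n−3) = (-0.855631 − (-1.098612))·√20 = 0.242981 · 4.472136 = 1.087

1.087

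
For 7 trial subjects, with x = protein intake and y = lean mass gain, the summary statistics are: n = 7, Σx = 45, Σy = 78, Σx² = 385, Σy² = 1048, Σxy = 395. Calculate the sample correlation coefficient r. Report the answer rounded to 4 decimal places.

-0.8134

S_xy = nΣxy − ΣxΣy = 7·395 − 45·78 = 2765 − 3510 = -745
S_xx = nΣx² − (Σx)² = 7·385 − 45² = 2695 − 2025 = 670
S_yy = nΣy² − (Σy)² = 7·1048 − 78² = 7336 − 6084 = 1252
r = S_xy / √(S_xx·S_yy) = -745 / √(670·1252) = -745 / √838840 = -745 / 915.8821 = -0.8134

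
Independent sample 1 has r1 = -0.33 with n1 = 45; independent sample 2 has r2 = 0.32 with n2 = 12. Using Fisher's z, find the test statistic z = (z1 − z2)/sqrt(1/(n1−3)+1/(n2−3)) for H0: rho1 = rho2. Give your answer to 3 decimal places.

z1 = atanh(-0.33) = -0.342828,  z2 = atanh(0.32) = 0.331647
SE = √(1/(n1−3) + 1/(n2−3)) = √(1/42 + 1/9) = √(0.0238095 + 0.1111111) = √0.1349206 = 0.367315
z = (z1 − z2)/SE = (-0.342828 − 0.331647) / 0.367315 = -0.674475 / 0.367315 = -1.836

-1.836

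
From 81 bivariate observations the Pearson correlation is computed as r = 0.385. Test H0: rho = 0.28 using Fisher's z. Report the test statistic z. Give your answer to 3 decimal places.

Fisher z: atanh(0.385) = 0.405917, atanh(0.28) = 0.287682
z = (z_r − z_0)·√(n−3) = (0.405917 − 0.287682)·√78 = 0.118235 · 8.831761 = 1.044

1.044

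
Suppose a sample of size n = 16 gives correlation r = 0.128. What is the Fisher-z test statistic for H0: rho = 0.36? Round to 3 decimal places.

Fisher z: atanh(0.128) = 0.128706, atanh(0.36) = 0.376886
z = (z_r − z_0)·√(n−3) = (0.128706 − 0.376886)·√13 = -0.248180 · 3.605551 = -0.895

-0.895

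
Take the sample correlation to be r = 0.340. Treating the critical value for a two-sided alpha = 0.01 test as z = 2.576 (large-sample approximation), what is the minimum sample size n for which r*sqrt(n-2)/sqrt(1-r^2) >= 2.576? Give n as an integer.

r√(n−2)/√(1−r²) ≥ 2.576  ⇔  n−2 ≥ (2.576)²·(1−r²)/r²
(1−r²)/r² = (1−0.115600)/0.115600 = 7.6505
n ≥ 2 + 6.635776·7.6505 = 2 + 50.7670 = 52.7670
⌈52.7670⌉ = 53

53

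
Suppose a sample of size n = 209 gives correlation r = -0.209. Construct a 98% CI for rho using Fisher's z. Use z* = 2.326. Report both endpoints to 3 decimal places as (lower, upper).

(-0.358, -0.050)

Fisher z: z_r = atanh(r) = ½·ln((1+(-0.209))/(1−(-0.209))) = -0.212125
SE(z) = 1/√(n−3) = 1/√206 = 0.069673
98% ⇒ z* = 2.326; margin = 2.326·0.069673 = 0.162059
CI on z-scale: (-0.374184, -0.050066)
Back-transform: tanh(-0.374184) = -0.357646, tanh(-0.050066) = -0.050024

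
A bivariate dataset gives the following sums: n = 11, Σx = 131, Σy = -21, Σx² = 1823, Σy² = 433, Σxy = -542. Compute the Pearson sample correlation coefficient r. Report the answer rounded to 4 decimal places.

S_xy = nΣxy − ΣxΣy = 11·(-542) − 131·(-21) = -5962 − (-2751) = -3211
S_xx = nΣx² − (Σx)² = 11·1823 − 131² = 20053 − 17161 = 2892
S_yy = nΣy² − (Σy)² = 11·433 − (-21)² = 4763 − 441 = 4322
r = S_xy / √(S_xx·S_yy) = -3211 / √(2892·4322) = -3211 / √12499224 = -3211 / 3535.4242 = -0.9082

-0.9082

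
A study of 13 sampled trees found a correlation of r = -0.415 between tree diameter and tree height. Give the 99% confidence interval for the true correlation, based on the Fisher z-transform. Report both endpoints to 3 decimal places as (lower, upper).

(-0.850, 0.357)

z_r = atanh(-0.415) = -0.441636;  SE = 1/√(n−3) = 1/√10 = 0.316228
z-limits: -0.441636 ± 2.576·0.316228 = -0.441636 ± 0.814603 = [-1.256239, 0.372967]
ρ-limits: (tanh -1.256239, tanh 0.372967) = (-0.850, 0.357)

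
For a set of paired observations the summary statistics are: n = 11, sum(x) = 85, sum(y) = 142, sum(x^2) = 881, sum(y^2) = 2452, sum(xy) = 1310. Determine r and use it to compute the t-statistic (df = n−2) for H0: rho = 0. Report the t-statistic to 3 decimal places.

S_xy = nΣxy − ΣxΣy = 11·1310 − 85·142 = 14410 − 12070 = 2340
S_xx = nΣx² − (Σx)² = 11·881 − 85² = 9691 − 7225 = 2466
S_yy = nΣy² − (Σy)² = 11·2452 − 142² = 26972 − 20164 = 6808
r = S_xy / √(S_xx·S_yy) = 2340 / √(2466·6808) = 2340 / √16788528 = 2340 / 4097.3806 = 0.5711
t = r·√(n−2)/√(1−r²) = 0.5711·√9 / √(1−0.326155) = 1.713300 / 0.820881 = 2.087

2.087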